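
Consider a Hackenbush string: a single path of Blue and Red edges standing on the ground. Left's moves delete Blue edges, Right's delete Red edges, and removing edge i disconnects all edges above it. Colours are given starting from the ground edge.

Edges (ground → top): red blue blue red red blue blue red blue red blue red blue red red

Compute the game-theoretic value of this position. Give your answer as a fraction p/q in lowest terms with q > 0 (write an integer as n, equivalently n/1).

-6487/16384

Build value(s[:k]) for k = 1..15, string s = red blue blue red red blue blue red blue red blue red blue red red.
value(r) = { ∅ | 0 } -> -1
value(rb) = { -1 | 0 } -> -1/2
value(rbb) = { -1; -1/2 | 0 } -> -1/4
value(rbbr) = { -1; -1/2 | -1/4; 0 } -> -3/8
value(rbbrr) = { -1; -1/2 | -3/8; -1/4; 0 } -> -7/16
value(rbbrrb) = { -1; -1/2; -7/16 | -3/8; -1/4; 0 } -> -13/32
value(rbbrrbb) = { -1; -1/2; -7/16; -13/32 | -3/8; -1/4; 0 } -> -25/64
value(rbbrrbbr) = { -1; -1/2; -7/16; -13/32 | -25/64; -3/8; -1/4; 0 } -> -51/128
value(rbbrrbbrb) = { -1; -1/2; -7/16; -13/32; -51/128 | -25/64; -3/8; -1/4; 0 } -> -101/256
value(rbbrrbbrbr) = { -1; -1/2; -7/16; -13/32; -51/128 | -101/256; -25/64; -3/8; -1/4; 0 } -> -203/512
value(rbbrrbbrbrb) = { -1; -1/2; -7/16; -13/32; -51/128; -203/512 | -101/256; -25/64; -3/8; -1/4; 0 } -> -405/1024
value(rbbrrbbrbrbr) = { -1; -1/2; -7/16; -13/32; -51/128; -203/512 | -405/1024; -101/256; -25/64; -3/8; -1/4; 0 } -> -811/2048
value(rbbrrbbrbrbrb) = { -1; -1/2; -7/16; -13/32; -51/128; -203/512; -811/2048 | -405/1024; -101/256; -25/64; -3/8; -1/4; 0 } -> -1621/4096
value(rbbrrbbrbrbrbr) = { -1; -1/2; -7/16; -13/32; -51/128; -203/512; -811/2048 | -1621/4096; -405/1024; -101/256; -25/64; -3/8; -1/4; 0 } -> -3243/8192
value(rbbrrbbrbrbrbrr) = { -1; -1/2; -7/16; -13/32; -51/128; -203/512; -811/2048 | -3243/8192; -1621/4096; -405/1024; -101/256; -25/64; -3/8; -1/4; 0 } -> -6487/16384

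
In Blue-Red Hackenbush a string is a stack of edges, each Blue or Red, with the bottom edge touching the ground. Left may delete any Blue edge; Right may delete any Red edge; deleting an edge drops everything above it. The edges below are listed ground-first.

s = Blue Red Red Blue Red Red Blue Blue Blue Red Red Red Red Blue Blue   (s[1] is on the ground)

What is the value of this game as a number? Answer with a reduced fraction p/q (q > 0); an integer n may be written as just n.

4999/16384

1 of 15 · B · max L 0 · min R +∞ → 1
2 of 15 · BR · max L 0 · min R 1 → 1/2
3 of 15 · BRR · max L 0 · min R 1/2 → 1/4
4 of 15 · BRRB · max L 1/4 · min R 1/2 → 3/8
5 of 15 · BRRBR · max L 1/4 · min R 3/8 → 5/16
6 of 15 · BRRBRR · max L 1/4 · min R 5/16 → 9/32
7 of 15 · BRRBRRB · max L 9/32 · min R 5/16 → 19/64
8 of 15 · BRRBRRBB · max L 19/64 · min R 5/16 → 39/128
9 of 15 · BRRBRRBBB · max L 39/128 · min R 5/16 → 79/256
10 of 15 · BRRBRRBBBR · max L 39/128 · min R 79/256 → 157/512
11 of 15 · BRRBRRBBBRR · max L 39/128 · min R 157/512 → 313/1024
12 of 15 · BRRBRRBBBRRR · max L 39/128 · min R 313/1024 → 625/2048
13 of 15 · BRRBRRBBBRRRR · max L 39/128 · min R 625/2048 → 1249/4096
14 of 15 · BRRBRRBBBRRRRB · max L 1249/4096 · min R 625/2048 → 2499/8192
15 of 15 · BRRBRRBBBRRRRBB · max L 2499/8192 · min R 625/2048 → 4999/16384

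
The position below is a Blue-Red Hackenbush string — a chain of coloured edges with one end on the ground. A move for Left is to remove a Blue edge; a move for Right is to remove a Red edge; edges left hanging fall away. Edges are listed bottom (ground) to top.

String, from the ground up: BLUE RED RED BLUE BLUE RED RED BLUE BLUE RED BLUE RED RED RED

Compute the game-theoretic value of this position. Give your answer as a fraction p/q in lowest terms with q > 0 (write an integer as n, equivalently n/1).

Recurse on prefixes of the 14-edge string BLUE RED RED BLUE BLUE RED RED BLUE BLUE RED BLUE RED RED RED:
1 of 14 · B · max L 0 · min R +∞ = 1
2 of 14 · BR · max L 0 · min R 1 = 1/2
3 of 14 · BRR · max L 0 · min R 1/2 = 1/4
4 of 14 · BRRB · max L 1/4 · min R 1/2 = 3/8
5 of 14 · BRRBB · max L 3/8 · min R 1/2 = 7/16
6 of 14 · BRRBBR · max L 3/8 · min R 7/16 = 13/32
7 of 14 · BRRBBRR · max L 3/8 · min R 13/32 = 25/64
8 of 14 · BRRBBRRB · max L 25/64 · min R 13/32 = 51/128
9 of 14 · BRRBBRRBB · max L 51/128 · min R 13/32 = 103/256
10 of 14 · BRRBBRRBBR · max L 51/128 · min R 103/256 = 205/512
11 of 14 · BRRBBRRBBRB · max L 205/512 · min R 103/256 = 411/1024
12 of 14 · BRRBBRRBBRBR · max L 205/512 · min R 411/1024 = 821/2048
13 of 14 · BRRBBRRBBRBRR · max L 205/512 · min R 821/2048 = 1641/4096
14 of 14 · BRRBBRRBBRBRRR · max L 205/512 · min R 1641/4096 = 3281/8192

3281/8192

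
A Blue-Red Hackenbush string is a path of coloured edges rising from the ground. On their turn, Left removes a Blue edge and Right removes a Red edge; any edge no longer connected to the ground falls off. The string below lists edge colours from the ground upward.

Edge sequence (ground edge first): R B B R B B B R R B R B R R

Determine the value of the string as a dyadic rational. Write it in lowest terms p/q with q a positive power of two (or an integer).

-2263/8192

R: Left { · }, Right { 0 } => simplest -1
RB: Left { -1 }, Right { 0 } => simplest -1/2
RBB: Left { -1,-1/2 }, Right { 0 } => simplest -1/4
RBBR: Left { -1,-1/2 }, Right { -1/4,0 } => simplest -3/8
RBBRB: Left { -1,-1/2,-3/8 }, Right { -1/4,0 } => simplest -5/16
RBBRBB: Left { -1,-1/2,-3/8,-5/16 }, Right { -1/4,0 } => simplest -9/32
RBBRBBB: Left { -1,-1/2,-3/8,-5/16,-9/32 }, Right { -1/4,0 } => simplest -17/64
RBBRBBBR: Left { -1,-1/2,-3/8,-5/16,-9/32 }, Right { -17/64,-1/4,0 } => simplest -35/128
RBBRBBBRR: Left { -1,-1/2,-3/8,-5/16,-9/32 }, Right { -35/128,-17/64,-1/4,0 } => simplest -71/256
RBBRBBBRRB: Left { -1,-1/2,-3/8,-5/16,-9/32,-71/256 }, Right { -35/128,-17/64,-1/4,0 } => simplest -141/512
RBBRBBBRRBR: Left { -1,-1/2,-3/8,-5/16,-9/32,-71/256 }, Right { -141/512,-35/128,-17/64,-1/4,0 } => simplest -283/1024
RBBRBBBRRBRB: Left { -1,-1/2,-3/8,-5/16,-9/32,-71/256,-283/1024 }, Right { -141/512,-35/128,-17/64,-1/4,0 } => simplest -565/2048
RBBRBBBRRBRBR: Left { -1,-1/2,-3/8,-5/16,-9/32,-71/256,-283/1024 }, Right { -565/2048,-141/512,-35/128,-17/64,-1/4,0 } => simplest -1131/4096
RBBRBBBRRBRBRR: Left { -1,-1/2,-3/8,-5/16,-9/32,-71/256,-283/1024 }, Right { -1131/4096,-565/2048,-141/512,-35/128,-17/64,-1/4,0 } => simplest -2263/8192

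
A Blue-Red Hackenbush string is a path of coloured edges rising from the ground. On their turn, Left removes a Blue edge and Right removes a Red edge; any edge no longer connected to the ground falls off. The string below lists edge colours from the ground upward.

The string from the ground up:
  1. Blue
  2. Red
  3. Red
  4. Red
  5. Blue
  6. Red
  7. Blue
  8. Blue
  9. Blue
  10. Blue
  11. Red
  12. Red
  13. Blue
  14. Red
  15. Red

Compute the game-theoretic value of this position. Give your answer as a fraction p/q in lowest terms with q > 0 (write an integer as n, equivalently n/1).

3017/16384

G_1 [B]  L=[0]  R=[—]  so 1
G_2 [BR]  L=[0]  R=[1]  so 1/2
G_3 [BRR]  L=[0]  R=[1/2; 1]  so 1/4
G_4 [BRRR]  L=[0]  R=[1/4; 1/2; 1]  so 1/8
G_5 [BRRRB]  L=[0; 1/8]  R=[1/4; 1/2; 1]  so 3/16
G_6 [BRRRBR]  L=[0; 1/8]  R=[3/16; 1/4; 1/2; 1]  so 5/32
G_7 [BRRRBRB]  L=[0; 1/8; 5/32]  R=[3/16; 1/4; 1/2; 1]  so 11/64
G_8 [BRRRBRBB]  L=[0; 1/8; 5/32; 11/64]  R=[3/16; 1/4; 1/2; 1]  so 23/128
G_9 [BRRRBRBBB]  L=[0; 1/8; 5/32; 11/64; 23/128]  R=[3/16; 1/4; 1/2; 1]  so 47/256
G_10 [BRRRBRBBBB]  L=[0; 1/8; 5/32; 11/64; 23/128; 47/256]  R=[3/16; 1/4; 1/2; 1]  so 95/512
G_11 [BRRRBRBBBBR]  L=[0; 1/8; 5/32; 11/64; 23/128; 47/256]  R=[95/512; 3/16; 1/4; 1/2; 1]  so 189/1024
G_12 [BRRRBRBBBBRR]  L=[0; 1/8; 5/32; 11/64; 23/128; 47/256]  R=[189/1024; 95/512; 3/16; 1/4; 1/2; 1]  so 377/2048
G_13 [BRRRBRBBBBRRB]  L=[0; 1/8; 5/32; 11/64; 23/128; 47/256; 377/2048]  R=[189/1024; 95/512; 3/16; 1/4; 1/2; 1]  so 755/4096
G_14 [BRRRBRBBBBRRBR]  L=[0; 1/8; 5/32; 11/64; 23/128; 47/256; 377/2048]  R=[755/4096; 189/1024; 95/512; 3/16; 1/4; 1/2; 1]  so 1509/8192
G_15 [BRRRBRBBBBRRBRR]  L=[0; 1/8; 5/32; 11/64; 23/128; 47/256; 377/2048]  R=[1509/8192; 755/4096; 189/1024; 95/512; 3/16; 1/4; 1/2; 1]  so 3017/16384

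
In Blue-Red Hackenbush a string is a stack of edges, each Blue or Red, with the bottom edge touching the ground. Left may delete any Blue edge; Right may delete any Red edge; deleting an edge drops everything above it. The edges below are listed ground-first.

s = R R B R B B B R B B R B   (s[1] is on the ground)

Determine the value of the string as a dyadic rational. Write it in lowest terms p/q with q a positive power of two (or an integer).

-1573/1024

v_1 [R]  L=[∅]  R=[0]  => -1
v_2 [RR]  L=[∅]  R=[-1 0]  => -2
v_3 [RRB]  L=[-2]  R=[-1 0]  => -3/2
v_4 [RRBR]  L=[-2]  R=[-3/2 -1 0]  => -7/4
v_5 [RRBRB]  L=[-2 -7/4]  R=[-3/2 -1 0]  => -13/8
v_6 [RRBRBB]  L=[-2 -7/4 -13/8]  R=[-3/2 -1 0]  => -25/16
v_7 [RRBRBBB]  L=[-2 -7/4 -13/8 -25/16]  R=[-3/2 -1 0]  => -49/32
v_8 [RRBRBBBR]  L=[-2 -7/4 -13/8 -25/16]  R=[-49/32 -3/2 -1 0]  => -99/64
v_9 [RRBRBBBRB]  L=[-2 -7/4 -13/8 -25/16 -99/64]  R=[-49/32 -3/2 -1 0]  => -197/128
v_10 [RRBRBBBRBB]  L=[-2 -7/4 -13/8 -25/16 -99/64 -197/128]  R=[-49/32 -3/2 -1 0]  => -393/256
v_11 [RRBRBBBRBBR]  L=[-2 -7/4 -13/8 -25/16 -99/64 -197/128]  R=[-393/256 -49/32 -3/2 -1 0]  => -787/512
v_12 [RRBRBBBRBBRB]  L=[-2 -7/4 -13/8 -25/16 -99/64 -197/128 -787/512]  R=[-393/256 -49/32 -3/2 -1 0]  => -1573/1024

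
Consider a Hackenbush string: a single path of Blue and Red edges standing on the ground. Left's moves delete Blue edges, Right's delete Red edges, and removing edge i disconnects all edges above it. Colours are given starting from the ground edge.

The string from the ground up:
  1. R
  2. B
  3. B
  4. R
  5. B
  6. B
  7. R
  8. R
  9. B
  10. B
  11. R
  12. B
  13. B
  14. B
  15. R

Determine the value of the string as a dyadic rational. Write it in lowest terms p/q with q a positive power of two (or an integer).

R: Left {  }, Right { 0 } => simplest -1
RB: Left { -1 }, Right { 0 } => simplest -1/2
RBB: Left { -1; -1/2 }, Right { 0 } => simplest -1/4
RBBR: Left { -1; -1/2 }, Right { -1/4; 0 } => simplest -3/8
RBBRB: Left { -1; -1/2; -3/8 }, Right { -1/4; 0 } => simplest -5/16
RBBRBB: Left { -1; -1/2; -3/8; -5/16 }, Right { -1/4; 0 } => simplest -9/32
RBBRBBR: Left { -1; -1/2; -3/8; -5/16 }, Right { -9/32; -1/4; 0 } => simplest -19/64
RBBRBBRR: Left { -1; -1/2; -3/8; -5/16 }, Right { -19/64; -9/32; -1/4; 0 } => simplest -39/128
RBBRBBRRB: Left { -1; -1/2; -3/8; -5/16; -39/128 }, Right { -19/64; -9/32; -1/4; 0 } => simplest -77/256
RBBRBBRRBB: Left { -1; -1/2; -3/8; -5/16; -39/128; -77/256 }, Right { -19/64; -9/32; -1/4; 0 } => simplest -153/512
RBBRBBRRBBR: Left { -1; -1/2; -3/8; -5/16; -39/128; -77/256 }, Right { -153/512; -19/64; -9/32; -1/4; 0 } => simplest -307/1024
RBBRBBRRBBRB: Left { -1; -1/2; -3/8; -5/16; -39/128; -77/256; -307/1024 }, Right { -153/512; -19/64; -9/32; -1/4; 0 } => simplest -613/2048
RBBRBBRRBBRBB: Left { -1; -1/2; -3/8; -5/16; -39/128; -77/256; -307/1024; -613/2048 }, Right { -153/512; -19/64; -9/32; -1/4; 0 } => simplest -1225/4096
RBBRBBRRBBRBBB: Left { -1; -1/2; -3/8; -5/16; -39/128; -77/256; -307/1024; -613/2048; -1225/4096 }, Right { -153/512; -19/64; -9/32; -1/4; 0 } => simplest -2449/8192
RBBRBBRRBBRBBBR: Left { -1; -1/2; -3/8; -5/16; -39/128; -77/256; -307/1024; -613/2048; -1225/4096 }, Right { -2449/8192; -153/512; -19/64; -9/32; -1/4; 0 } => simplest -4899/16384

-4899/16384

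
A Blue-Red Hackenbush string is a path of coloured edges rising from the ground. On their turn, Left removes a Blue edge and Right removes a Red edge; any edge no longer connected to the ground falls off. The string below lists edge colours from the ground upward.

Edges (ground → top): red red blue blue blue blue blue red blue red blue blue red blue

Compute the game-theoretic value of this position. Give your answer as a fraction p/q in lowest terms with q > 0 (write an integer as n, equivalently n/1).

-4261/4096

Build G(s[:k]) for k = 1..14, string s = red red blue blue blue blue blue red blue red blue blue red blue.
G_1 [r]  L=[∅]  R=[0]  — -1
G_2 [rr]  L=[∅]  R=[-1 0]  — -2
G_3 [rrb]  L=[-2]  R=[-1 0]  — -3/2
G_4 [rrbb]  L=[-2 -3/2]  R=[-1 0]  — -5/4
G_5 [rrbbb]  L=[-2 -3/2 -5/4]  R=[-1 0]  — -9/8
G_6 [rrbbbb]  L=[-2 -3/2 -5/4 -9/8]  R=[-1 0]  — -17/16
G_7 [rrbbbbb]  L=[-2 -3/2 -5/4 -9/8 -17/16]  R=[-1 0]  — -33/32
G_8 [rrbbbbbr]  L=[-2 -3/2 -5/4 -9/8 -17/16]  R=[-33/32 -1 0]  — -67/64
G_9 [rrbbbbbrb]  L=[-2 -3/2 -5/4 -9/8 -17/16 -67/64]  R=[-33/32 -1 0]  — -133/128
G_10 [rrbbbbbrbr]  L=[-2 -3/2 -5/4 -9/8 -17/16 -67/64]  R=[-133/128 -33/32 -1 0]  — -267/256
G_11 [rrbbbbbrbrb]  L=[-2 -3/2 -5/4 -9/8 -17/16 -67/64 -267/256]  R=[-133/128 -33/32 -1 0]  — -533/512
G_12 [rrbbbbbrbrbb]  L=[-2 -3/2 -5/4 -9/8 -17/16 -67/64 -267/256 -533/512]  R=[-133/128 -33/32 -1 0]  — -1065/1024
G_13 [rrbbbbbrbrbbr]  L=[-2 -3/2 -5/4 -9/8 -17/16 -67/64 -267/256 -533/512]  R=[-1065/1024 -133/128 -33/32 -1 0]  — -2131/2048
G_14 [rrbbbbbrbrbbrb]  L=[-2 -3/2 -5/4 -9/8 -17/16 -67/64 -267/256 -533/512 -2131/2048]  R=[-1065/1024 -133/128 -33/32 -1 0]  — -4261/4096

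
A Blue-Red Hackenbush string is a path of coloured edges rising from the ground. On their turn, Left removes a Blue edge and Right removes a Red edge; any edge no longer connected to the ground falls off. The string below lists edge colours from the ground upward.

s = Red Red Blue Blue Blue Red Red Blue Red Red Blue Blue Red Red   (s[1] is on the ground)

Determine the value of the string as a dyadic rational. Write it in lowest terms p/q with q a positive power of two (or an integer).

-4967/4096

g_1 [R]  L=[]  R=[0]  gives -1
g_2 [RR]  L=[]  R=[-1, 0]  gives -2
g_3 [RRB]  L=[-2]  R=[-1, 0]  gives -3/2
g_4 [RRBB]  L=[-2, -3/2]  R=[-1, 0]  gives -5/4
g_5 [RRBBB]  L=[-2, -3/2, -5/4]  R=[-1, 0]  gives -9/8
g_6 [RRBBBR]  L=[-2, -3/2, -5/4]  R=[-9/8, -1, 0]  gives -19/16
g_7 [RRBBBRR]  L=[-2, -3/2, -5/4]  R=[-19/16, -9/8, -1, 0]  gives -39/32
g_8 [RRBBBRRB]  L=[-2, -3/2, -5/4, -39/32]  R=[-19/16, -9/8, -1, 0]  gives -77/64
g_9 [RRBBBRRBR]  L=[-2, -3/2, -5/4, -39/32]  R=[-77/64, -19/16, -9/8, -1, 0]  gives -155/128
g_10 [RRBBBRRBRR]  L=[-2, -3/2, -5/4, -39/32]  R=[-155/128, -77/64, -19/16, -9/8, -1, 0]  gives -311/256
g_11 [RRBBBRRBRRB]  L=[-2, -3/2, -5/4, -39/32, -311/256]  R=[-155/128, -77/64, -19/16, -9/8, -1, 0]  gives -621/512
g_12 [RRBBBRRBRRBB]  L=[-2, -3/2, -5/4, -39/32, -311/256, -621/512]  R=[-155/128, -77/64, -19/16, -9/8, -1, 0]  gives -1241/1024
g_13 [RRBBBRRBRRBBR]  L=[-2, -3/2, -5/4, -39/32, -311/256, -621/512]  R=[-1241/1024, -155/128, -77/64, -19/16, -9/8, -1, 0]  gives -2483/2048
g_14 [RRBBBRRBRRBBRR]  L=[-2, -3/2, -5/4, -39/32, -311/256, -621/512]  R=[-2483/2048, -1241/1024, -155/128, -77/64, -19/16, -9/8, -1, 0]  gives -4967/4096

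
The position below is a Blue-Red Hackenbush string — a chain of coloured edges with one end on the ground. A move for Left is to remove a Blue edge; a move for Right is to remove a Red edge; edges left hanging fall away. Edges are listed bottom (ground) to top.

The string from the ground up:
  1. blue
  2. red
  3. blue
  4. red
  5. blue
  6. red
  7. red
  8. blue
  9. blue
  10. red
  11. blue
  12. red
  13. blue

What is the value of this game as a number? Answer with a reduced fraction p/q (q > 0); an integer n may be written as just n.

2667/4096

b: Left { 0 }, Right { none } gives simplest 1
br: Left { 0 }, Right { 1 } gives simplest 1/2
brb: Left { 0 1/2 }, Right { 1 } gives simplest 3/4
brbr: Left { 0 1/2 }, Right { 3/4 1 } gives simplest 5/8
brbrb: Left { 0 1/2 5/8 }, Right { 3/4 1 } gives simplest 11/16
brbrbr: Left { 0 1/2 5/8 }, Right { 11/16 3/4 1 } gives simplest 21/32
brbrbrr: Left { 0 1/2 5/8 }, Right { 21/32 11/16 3/4 1 } gives simplest 41/64
brbrbrrb: Left { 0 1/2 5/8 41/64 }, Right { 21/32 11/16 3/4 1 } gives simplest 83/128
brbrbrrbb: Left { 0 1/2 5/8 41/64 83/128 }, Right { 21/32 11/16 3/4 1 } gives simplest 167/256
brbrbrrbbr: Left { 0 1/2 5/8 41/64 83/128 }, Right { 167/256 21/32 11/16 3/4 1 } gives simplest 333/512
brbrbrrbbrb: Left { 0 1/2 5/8 41/64 83/128 333/512 }, Right { 167/256 21/32 11/16 3/4 1 } gives simplest 667/1024
brbrbrrbbrbr: Left { 0 1/2 5/8 41/64 83/128 333/512 }, Right { 667/1024 167/256 21/32 11/16 3/4 1 } gives simplest 1333/2048
brbrbrrbbrbrb: Left { 0 1/2 5/8 41/64 83/128 333/512 1333/2048 }, Right { 667/1024 167/256 21/32 11/16 3/4 1 } gives simplest 2667/4096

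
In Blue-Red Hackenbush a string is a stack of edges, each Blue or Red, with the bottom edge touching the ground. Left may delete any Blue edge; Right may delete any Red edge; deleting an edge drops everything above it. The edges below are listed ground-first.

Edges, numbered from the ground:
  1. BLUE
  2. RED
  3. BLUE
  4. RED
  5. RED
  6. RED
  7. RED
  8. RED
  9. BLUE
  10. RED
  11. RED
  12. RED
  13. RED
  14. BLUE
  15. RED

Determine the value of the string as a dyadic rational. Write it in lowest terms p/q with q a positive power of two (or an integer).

8325/16384

Prefix values for BLUE RED BLUE RED RED RED RED RED BLUE RED RED RED RED BLUE RED via {L|R} + simplicity:
B: Left { 0 }, Right {  } — simplest 1
BR: Left { 0 }, Right { 1 } — simplest 1/2
BRB: Left { 0; 1/2 }, Right { 1 } — simplest 3/4
BRBR: Left { 0; 1/2 }, Right { 3/4; 1 } — simplest 5/8
BRBRR: Left { 0; 1/2 }, Right { 5/8; 3/4; 1 } — simplest 9/16
BRBRRR: Left { 0; 1/2 }, Right { 9/16; 5/8; 3/4; 1 } — simplest 17/32
BRBRRRR: Left { 0; 1/2 }, Right { 17/32; 9/16; 5/8; 3/4; 1 } — simplest 33/64
BRBRRRRR: Left { 0; 1/2 }, Right { 33/64; 17/32; 9/16; 5/8; 3/4; 1 } — simplest 65/128
BRBRRRRRB: Left { 0; 1/2; 65/128 }, Right { 33/64; 17/32; 9/16; 5/8; 3/4; 1 } — simplest 131/256
BRBRRRRRBR: Left { 0; 1/2; 65/128 }, Right { 131/256; 33/64; 17/32; 9/16; 5/8; 3/4; 1 } — simplest 261/512
BRBRRRRRBRR: Left { 0; 1/2; 65/128 }, Right { 261/512; 131/256; 33/64; 17/32; 9/16; 5/8; 3/4; 1 } — simplest 521/1024
BRBRRRRRBRRR: Left { 0; 1/2; 65/128 }, Right { 521/1024; 261/512; 131/256; 33/64; 17/32; 9/16; 5/8; 3/4; 1 } — simplest 1041/2048
BRBRRRRRBRRRR: Left { 0; 1/2; 65/128 }, Right { 1041/2048; 521/1024; 261/512; 131/256; 33/64; 17/32; 9/16; 5/8; 3/4; 1 } — simplest 2081/4096
BRBRRRRRBRRRRB: Left { 0; 1/2; 65/128; 2081/4096 }, Right { 1041/2048; 521/1024; 261/512; 131/256; 33/64; 17/32; 9/16; 5/8; 3/4; 1 } — simplest 4163/8192
BRBRRRRRBRRRRBR: Left { 0; 1/2; 65/128; 2081/4096 }, Right { 4163/8192; 1041/2048; 521/1024; 261/512; 131/256; 33/64; 17/32; 9/16; 5/8; 3/4; 1 } — simplest 8325/16384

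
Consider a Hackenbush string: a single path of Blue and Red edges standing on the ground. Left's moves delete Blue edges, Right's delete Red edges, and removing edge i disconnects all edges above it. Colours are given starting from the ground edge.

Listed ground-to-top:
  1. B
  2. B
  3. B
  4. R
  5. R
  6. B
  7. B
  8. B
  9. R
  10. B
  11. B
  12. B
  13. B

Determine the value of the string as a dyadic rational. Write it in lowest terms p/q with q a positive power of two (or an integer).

2527/1024

Build v(s[:k]) for k = 1..13, string s = B B B R R B B B R B B B B.
step 1: add B to get B; options L={ 0 } R={ — } ⇒ 1
step 2: add B to get BB; options L={ 0; 1 } R={ — } ⇒ 2
step 3: add B to get BBB; options L={ 0; 1; 2 } R={ — } ⇒ 3
step 4: add R to get BBBR; options L={ 0; 1; 2 } R={ 3 } ⇒ 5/2
step 5: add R to get BBBRR; options L={ 0; 1; 2 } R={ 5/2; 3 } ⇒ 9/4
step 6: add B to get BBBRRB; options L={ 0; 1; 2; 9/4 } R={ 5/2; 3 } ⇒ 19/8
step 7: add B to get BBBRRBB; options L={ 0; 1; 2; 9/4; 19/8 } R={ 5/2; 3 } ⇒ 39/16
step 8: add B to get BBBRRBBB; options L={ 0; 1; 2; 9/4; 19/8; 39/16 } R={ 5/2; 3 } ⇒ 79/32
step 9: add R to get BBBRRBBBR; options L={ 0; 1; 2; 9/4; 19/8; 39/16 } R={ 79/32; 5/2; 3 } ⇒ 157/64
step 10: add B to get BBBRRBBBRB; options L={ 0; 1; 2; 9/4; 19/8; 39/16; 157/64 } R={ 79/32; 5/2; 3 } ⇒ 315/128
step 11: add B to get BBBRRBBBRBB; options L={ 0; 1; 2; 9/4; 19/8; 39/16; 157/64; 315/128 } R={ 79/32; 5/2; 3 } ⇒ 631/256
step 12: add B to get BBBRRBBBRBBB; options L={ 0; 1; 2; 9/4; 19/8; 39/16; 157/64; 315/128; 631/256 } R={ 79/32; 5/2; 3 } ⇒ 1263/512
step 13: add B to get BBBRRBBBRBBBB; options L={ 0; 1; 2; 9/4; 19/8; 39/16; 157/64; 315/128; 631/256; 1263/512 } R={ 79/32; 5/2; 3 } ⇒ 2527/1024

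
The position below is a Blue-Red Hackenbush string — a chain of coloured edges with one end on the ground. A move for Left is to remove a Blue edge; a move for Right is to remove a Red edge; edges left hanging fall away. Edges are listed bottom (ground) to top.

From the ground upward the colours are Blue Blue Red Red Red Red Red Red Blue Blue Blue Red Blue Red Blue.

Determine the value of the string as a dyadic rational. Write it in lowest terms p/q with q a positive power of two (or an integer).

G(B) = { 0 | — } so 1
G(BB) = { 0, 1 | — } so 2
G(BBR) = { 0, 1 | 2 } so 3/2
G(BBRR) = { 0, 1 | 3/2, 2 } so 5/4
G(BBRRR) = { 0, 1 | 5/4, 3/2, 2 } so 9/8
G(BBRRRR) = { 0, 1 | 9/8, 5/4, 3/2, 2 } so 17/16
G(BBRRRRR) = { 0, 1 | 17/16, 9/8, 5/4, 3/2, 2 } so 33/32
G(BBRRRRRR) = { 0, 1 | 33/32, 17/16, 9/8, 5/4, 3/2, 2 } so 65/64
G(BBRRRRRRB) = { 0, 1, 65/64 | 33/32, 17/16, 9/8, 5/4, 3/2, 2 } so 131/128
G(BBRRRRRRBB) = { 0, 1, 65/64, 131/128 | 33/32, 17/16, 9/8, 5/4, 3/2, 2 } so 263/256
G(BBRRRRRRBBB) = { 0, 1, 65/64, 131/128, 263/256 | 33/32, 17/16, 9/8, 5/4, 3/2, 2 } so 527/512
G(BBRRRRRRBBBR) = { 0, 1, 65/64, 131/128, 263/256 | 527/512, 33/32, 17/16, 9/8, 5/4, 3/2, 2 } so 1053/1024
G(BBRRRRRRBBBRB) = { 0, 1, 65/64, 131/128, 263/256, 1053/1024 | 527/512, 33/32, 17/16, 9/8, 5/4, 3/2, 2 } so 2107/2048
G(BBRRRRRRBBBRBR) = { 0, 1, 65/64, 131/128, 263/256, 1053/1024 | 2107/2048, 527/512, 33/32, 17/16, 9/8, 5/4, 3/2, 2 } so 4213/4096
G(BBRRRRRRBBBRBRB) = { 0, 1, 65/64, 131/128, 263/256, 1053/1024, 4213/4096 | 2107/2048, 527/512, 33/32, 17/16, 9/8, 5/4, 3/2, 2 } so 8427/8192

8427/8192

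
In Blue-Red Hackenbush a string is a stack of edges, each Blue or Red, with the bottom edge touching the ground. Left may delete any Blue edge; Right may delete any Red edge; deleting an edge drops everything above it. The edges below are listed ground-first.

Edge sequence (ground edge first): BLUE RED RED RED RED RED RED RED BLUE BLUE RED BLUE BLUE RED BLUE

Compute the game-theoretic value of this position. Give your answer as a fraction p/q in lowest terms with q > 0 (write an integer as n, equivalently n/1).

219/16384

Prefix values for BLUE RED RED RED RED RED RED RED BLUE BLUE RED BLUE BLUE RED BLUE via {L|R} + simplicity:
edge 1 of 15 (BLUE): { 0 | (no moves) } so 1
edge 2 of 15 (RED): { 0 | 1 } so 1/2
edge 3 of 15 (RED): { 0 | 1/2,1 } so 1/4
edge 4 of 15 (RED): { 0 | 1/4,1/2,1 } so 1/8
edge 5 of 15 (RED): { 0 | 1/8,1/4,1/2,1 } so 1/16
edge 6 of 15 (RED): { 0 | 1/16,1/8,1/4,1/2,1 } so 1/32
edge 7 of 15 (RED): { 0 | 1/32,1/16,1/8,1/4,1/2,1 } so 1/64
edge 8 of 15 (RED): { 0 | 1/64,1/32,1/16,1/8,1/4,1/2,1 } so 1/128
edge 9 of 15 (BLUE): { 0,1/128 | 1/64,1/32,1/16,1/8,1/4,1/2,1 } so 3/256
edge 10 of 15 (BLUE): { 0,1/128,3/256 | 1/64,1/32,1/16,1/8,1/4,1/2,1 } so 7/512
edge 11 of 15 (RED): { 0,1/128,3/256 | 7/512,1/64,1/32,1/16,1/8,1/4,1/2,1 } so 13/1024
edge 12 of 15 (BLUE): { 0,1/128,3/256,13/1024 | 7/512,1/64,1/32,1/16,1/8,1/4,1/2,1 } so 27/2048
edge 13 of 15 (BLUE): { 0,1/128,3/256,13/1024,27/2048 | 7/512,1/64,1/32,1/16,1/8,1/4,1/2,1 } so 55/4096
edge 14 of 15 (RED): { 0,1/128,3/256,13/1024,27/2048 | 55/4096,7/512,1/64,1/32,1/16,1/8,1/4,1/2,1 } so 109/8192
edge 15 of 15 (BLUE): { 0,1/128,3/256,13/1024,27/2048,109/8192 | 55/4096,7/512,1/64,1/32,1/16,1/8,1/4,1/2,1 } so 219/16384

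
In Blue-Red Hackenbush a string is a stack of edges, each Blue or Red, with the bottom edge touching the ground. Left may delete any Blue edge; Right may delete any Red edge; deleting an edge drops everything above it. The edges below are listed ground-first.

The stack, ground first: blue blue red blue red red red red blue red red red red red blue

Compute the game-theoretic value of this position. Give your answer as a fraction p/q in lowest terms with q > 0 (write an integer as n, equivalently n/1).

Build G(s[:k]) for k = 1..15, string s = blue blue red blue red red red red blue red red red red red blue.
G_1 [b]  L=[0]  R=[∅]  ⇒ 1
G_2 [bb]  L=[0, 1]  R=[∅]  ⇒ 2
G_3 [bbr]  L=[0, 1]  R=[2]  ⇒ 3/2
G_4 [bbrb]  L=[0, 1, 3/2]  R=[2]  ⇒ 7/4
G_5 [bbrbr]  L=[0, 1, 3/2]  R=[7/4, 2]  ⇒ 13/8
G_6 [bbrbrr]  L=[0, 1, 3/2]  R=[13/8, 7/4, 2]  ⇒ 25/16
G_7 [bbrbrrr]  L=[0, 1, 3/2]  R=[25/16, 13/8, 7/4, 2]  ⇒ 49/32
G_8 [bbrbrrrr]  L=[0, 1, 3/2]  R=[49/32, 25/16, 13/8, 7/4, 2]  ⇒ 97/64
G_9 [bbrbrrrrb]  L=[0, 1, 3/2, 97/64]  R=[49/32, 25/16, 13/8, 7/4, 2]  ⇒ 195/128
G_10 [bbrbrrrrbr]  L=[0, 1, 3/2, 97/64]  R=[195/128, 49/32, 25/16, 13/8, 7/4, 2]  ⇒ 389/256
G_11 [bbrbrrrrbrr]  L=[0, 1, 3/2, 97/64]  R=[389/256, 195/128, 49/32, 25/16, 13/8, 7/4, 2]  ⇒ 777/512
G_12 [bbrbrrrrbrrr]  L=[0, 1, 3/2, 97/64]  R=[777/512, 389/256, 195/128, 49/32, 25/16, 13/8, 7/4, 2]  ⇒ 1553/1024
G_13 [bbrbrrrrbrrrr]  L=[0, 1, 3/2, 97/64]  R=[1553/1024, 777/512, 389/256, 195/128, 49/32, 25/16, 13/8, 7/4, 2]  ⇒ 3105/2048
G_14 [bbrbrrrrbrrrrr]  L=[0, 1, 3/2, 97/64]  R=[3105/2048, 1553/1024, 777/512, 389/256, 195/128, 49/32, 25/16, 13/8, 7/4, 2]  ⇒ 6209/4096
G_15 [bbrbrrrrbrrrrrb]  L=[0, 1, 3/2, 97/64, 6209/4096]  R=[3105/2048, 1553/1024, 777/512, 389/256, 195/128, 49/32, 25/16, 13/8, 7/4, 2]  ⇒ 12419/8192

12419/8192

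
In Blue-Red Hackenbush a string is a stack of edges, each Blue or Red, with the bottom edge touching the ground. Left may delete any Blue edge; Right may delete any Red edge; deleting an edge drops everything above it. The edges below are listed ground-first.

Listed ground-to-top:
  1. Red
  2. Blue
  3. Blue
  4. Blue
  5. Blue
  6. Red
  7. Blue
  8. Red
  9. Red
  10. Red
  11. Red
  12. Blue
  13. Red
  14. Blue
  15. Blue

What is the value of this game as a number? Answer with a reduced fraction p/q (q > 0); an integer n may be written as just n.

edge 1 of 15 (Red): { — | 0 } = -1
edge 2 of 15 (Blue): { -1 | 0 } = -1/2
edge 3 of 15 (Blue): { -1 -1/2 | 0 } = -1/4
edge 4 of 15 (Blue): { -1 -1/2 -1/4 | 0 } = -1/8
edge 5 of 15 (Blue): { -1 -1/2 -1/4 -1/8 | 0 } = -1/16
edge 6 of 15 (Red): { -1 -1/2 -1/4 -1/8 | -1/16 0 } = -3/32
edge 7 of 15 (Blue): { -1 -1/2 -1/4 -1/8 -3/32 | -1/16 0 } = -5/64
edge 8 of 15 (Red): { -1 -1/2 -1/4 -1/8 -3/32 | -5/64 -1/16 0 } = -11/128
edge 9 of 15 (Red): { -1 -1/2 -1/4 -1/8 -3/32 | -11/128 -5/64 -1/16 0 } = -23/256
edge 10 of 15 (Red): { -1 -1/2 -1/4 -1/8 -3/32 | -23/256 -11/128 -5/64 -1/16 0 } = -47/512
edge 11 of 15 (Red): { -1 -1/2 -1/4 -1/8 -3/32 | -47/512 -23/256 -11/128 -5/64 -1/16 0 } = -95/1024
edge 12 of 15 (Blue): { -1 -1/2 -1/4 -1/8 -3/32 -95/1024 | -47/512 -23/256 -11/128 -5/64 -1/16 0 } = -189/2048
edge 13 of 15 (Red): { -1 -1/2 -1/4 -1/8 -3/32 -95/1024 | -189/2048 -47/512 -23/256 -11/128 -5/64 -1/16 0 } = -379/4096
edge 14 of 15 (Blue): { -1 -1/2 -1/4 -1/8 -3/32 -95/1024 -379/4096 | -189/2048 -47/512 -23/256 -11/128 -5/64 -1/16 0 } = -757/8192
edge 15 of 15 (Blue): { -1 -1/2 -1/4 -1/8 -3/32 -95/1024 -379/4096 -757/8192 | -189/2048 -47/512 -23/256 -11/128 -5/64 -1/16 0 } = -1513/16384

-1513/16384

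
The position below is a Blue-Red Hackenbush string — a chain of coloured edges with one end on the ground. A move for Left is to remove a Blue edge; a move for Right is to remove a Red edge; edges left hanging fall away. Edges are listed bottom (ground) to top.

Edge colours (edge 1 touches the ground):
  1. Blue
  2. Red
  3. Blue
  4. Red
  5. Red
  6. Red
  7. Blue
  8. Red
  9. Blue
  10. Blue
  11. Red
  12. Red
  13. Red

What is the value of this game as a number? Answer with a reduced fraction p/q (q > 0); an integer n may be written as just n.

1 of 13 · B · max L 0 · min R +∞ ⇒ 1
2 of 13 · BR · max L 0 · min R 1 ⇒ 1/2
3 of 13 · BRB · max L 1/2 · min R 1 ⇒ 3/4
4 of 13 · BRBR · max L 1/2 · min R 3/4 ⇒ 5/8
5 of 13 · BRBRR · max L 1/2 · min R 5/8 ⇒ 9/16
6 of 13 · BRBRRR · max L 1/2 · min R 9/16 ⇒ 17/32
7 of 13 · BRBRRRB · max L 17/32 · min R 9/16 ⇒ 35/64
8 of 13 · BRBRRRBR · max L 17/32 · min R 35/64 ⇒ 69/128
9 of 13 · BRBRRRBRB · max L 69/128 · min R 35/64 ⇒ 139/256
10 of 13 · BRBRRRBRBB · max L 139/256 · min R 35/64 ⇒ 279/512
11 of 13 · BRBRRRBRBBR · max L 139/256 · min R 279/512 ⇒ 557/1024
12 of 13 · BRBRRRBRBBRR · max L 139/256 · min R 557/1024 ⇒ 1113/2048
13 of 13 · BRBRRRBRBBRRR · max L 139/256 · min R 1113/2048 ⇒ 2225/4096

2225/4096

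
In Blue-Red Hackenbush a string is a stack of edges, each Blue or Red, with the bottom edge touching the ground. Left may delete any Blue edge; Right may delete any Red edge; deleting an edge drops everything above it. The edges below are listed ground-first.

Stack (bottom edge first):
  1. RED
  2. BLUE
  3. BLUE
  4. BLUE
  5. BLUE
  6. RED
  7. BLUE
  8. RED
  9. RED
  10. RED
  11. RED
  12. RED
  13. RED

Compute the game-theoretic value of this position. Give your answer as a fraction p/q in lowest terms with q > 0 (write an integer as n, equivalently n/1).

-383/4096

Build value(s[:k]) for k = 1..13, string s = RED BLUE BLUE BLUE BLUE RED BLUE RED RED RED RED RED RED.
1 of 13 · R · max L −∞ · min R 0 gives -1
2 of 13 · RB · max L -1 · min R 0 gives -1/2
3 of 13 · RBB · max L -1/2 · min R 0 gives -1/4
4 of 13 · RBBB · max L -1/4 · min R 0 gives -1/8
5 of 13 · RBBBB · max L -1/8 · min R 0 gives -1/16
6 of 13 · RBBBBR · max L -1/8 · min R -1/16 gives -3/32
7 of 13 · RBBBBRB · max L -3/32 · min R -1/16 gives -5/64
8 of 13 · RBBBBRBR · max L -3/32 · min R -5/64 gives -11/128
9 of 13 · RBBBBRBRR · max L -3/32 · min R -11/128 gives -23/256
10 of 13 · RBBBBRBRRR · max L -3/32 · min R -23/256 gives -47/512
11 of 13 · RBBBBRBRRRR · max L -3/32 · min R -47/512 gives -95/1024
12 of 13 · RBBBBRBRRRRR · max L -3/32 · min R -95/1024 gives -191/2048
13 of 13 · RBBBBRBRRRRRR · max L -3/32 · min R -191/2048 gives -383/4096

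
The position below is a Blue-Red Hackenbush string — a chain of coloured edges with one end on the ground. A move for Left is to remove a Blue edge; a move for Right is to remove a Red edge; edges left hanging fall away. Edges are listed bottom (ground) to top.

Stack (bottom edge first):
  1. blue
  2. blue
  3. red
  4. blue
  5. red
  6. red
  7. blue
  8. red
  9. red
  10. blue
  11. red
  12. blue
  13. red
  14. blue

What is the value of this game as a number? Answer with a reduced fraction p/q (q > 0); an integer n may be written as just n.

6443/4096

val(b) = { 0 | — } => 1
val(bb) = { 0,1 | — } => 2
val(bbr) = { 0,1 | 2 } => 3/2
val(bbrb) = { 0,1,3/2 | 2 } => 7/4
val(bbrbr) = { 0,1,3/2 | 7/4,2 } => 13/8
val(bbrbrr) = { 0,1,3/2 | 13/8,7/4,2 } => 25/16
val(bbrbrrb) = { 0,1,3/2,25/16 | 13/8,7/4,2 } => 51/32
val(bbrbrrbr) = { 0,1,3/2,25/16 | 51/32,13/8,7/4,2 } => 101/64
val(bbrbrrbrr) = { 0,1,3/2,25/16 | 101/64,51/32,13/8,7/4,2 } => 201/128
val(bbrbrrbrrb) = { 0,1,3/2,25/16,201/128 | 101/64,51/32,13/8,7/4,2 } => 403/256
val(bbrbrrbrrbr) = { 0,1,3/2,25/16,201/128 | 403/256,101/64,51/32,13/8,7/4,2 } => 805/512
val(bbrbrrbrrbrb) = { 0,1,3/2,25/16,201/128,805/512 | 403/256,101/64,51/32,13/8,7/4,2 } => 1611/1024
val(bbrbrrbrrbrbr) = { 0,1,3/2,25/16,201/128,805/512 | 1611/1024,403/256,101/64,51/32,13/8,7/4,2 } => 3221/2048
val(bbrbrrbrrbrbrb) = { 0,1,3/2,25/16,201/128,805/512,3221/2048 | 1611/1024,403/256,101/64,51/32,13/8,7/4,2 } => 6443/4096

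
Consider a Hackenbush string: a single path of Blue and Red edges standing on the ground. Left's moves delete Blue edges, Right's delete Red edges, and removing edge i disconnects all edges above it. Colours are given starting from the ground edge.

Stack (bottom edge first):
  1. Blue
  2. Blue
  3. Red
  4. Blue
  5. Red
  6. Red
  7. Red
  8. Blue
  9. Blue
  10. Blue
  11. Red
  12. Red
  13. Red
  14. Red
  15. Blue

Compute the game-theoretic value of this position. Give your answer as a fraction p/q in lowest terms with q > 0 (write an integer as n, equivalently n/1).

12739/8192

Build value(s[:k]) for k = 1..15, string s = Blue Blue Red Blue Red Red Red Blue Blue Blue Red Red Red Red Blue.
B: Left { 0 }, Right { ∅ } => simplest 1
BB: Left { 0 1 }, Right { ∅ } => simplest 2
BBR: Left { 0 1 }, Right { 2 } => simplest 3/2
BBRB: Left { 0 1 3/2 }, Right { 2 } => simplest 7/4
BBRBR: Left { 0 1 3/2 }, Right { 7/4 2 } => simplest 13/8
BBRBRR: Left { 0 1 3/2 }, Right { 13/8 7/4 2 } => simplest 25/16
BBRBRRR: Left { 0 1 3/2 }, Right { 25/16 13/8 7/4 2 } => simplest 49/32
BBRBRRRB: Left { 0 1 3/2 49/32 }, Right { 25/16 13/8 7/4 2 } => simplest 99/64
BBRBRRRBB: Left { 0 1 3/2 49/32 99/64 }, Right { 25/16 13/8 7/4 2 } => simplest 199/128
BBRBRRRBBB: Left { 0 1 3/2 49/32 99/64 199/128 }, Right { 25/16 13/8 7/4 2 } => simplest 399/256
BBRBRRRBBBR: Left { 0 1 3/2 49/32 99/64 199/128 }, Right { 399/256 25/16 13/8 7/4 2 } => simplest 797/512
BBRBRRRBBBRR: Left { 0 1 3/2 49/32 99/64 199/128 }, Right { 797/512 399/256 25/16 13/8 7/4 2 } => simplest 1593/1024
BBRBRRRBBBRRR: Left { 0 1 3/2 49/32 99/64 199/128 }, Right { 1593/1024 797/512 399/256 25/16 13/8 7/4 2 } => simplest 3185/2048
BBRBRRRBBBRRRR: Left { 0 1 3/2 49/32 99/64 199/128 }, Right { 3185/2048 1593/1024 797/512 399/256 25/16 13/8 7/4 2 } => simplest 6369/4096
BBRBRRRBBBRRRRB: Left { 0 1 3/2 49/32 99/64 199/128 6369/4096 }, Right { 3185/2048 1593/1024 797/512 399/256 25/16 13/8 7/4 2 } => simplest 12739/8192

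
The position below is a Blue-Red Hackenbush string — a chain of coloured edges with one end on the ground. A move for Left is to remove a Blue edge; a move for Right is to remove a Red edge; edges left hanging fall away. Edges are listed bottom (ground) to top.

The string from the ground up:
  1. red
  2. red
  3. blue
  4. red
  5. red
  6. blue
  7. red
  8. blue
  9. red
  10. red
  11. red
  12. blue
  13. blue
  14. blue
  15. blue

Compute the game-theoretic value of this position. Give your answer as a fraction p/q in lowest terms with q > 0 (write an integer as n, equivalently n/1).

edge 1 of 15 (red): { · | 0 } => -1
edge 2 of 15 (red): { · | -1, 0 } => -2
edge 3 of 15 (blue): { -2 | -1, 0 } => -3/2
edge 4 of 15 (red): { -2 | -3/2, -1, 0 } => -7/4
edge 5 of 15 (red): { -2 | -7/4, -3/2, -1, 0 } => -15/8
edge 6 of 15 (blue): { -2, -15/8 | -7/4, -3/2, -1, 0 } => -29/16
edge 7 of 15 (red): { -2, -15/8 | -29/16, -7/4, -3/2, -1, 0 } => -59/32
edge 8 of 15 (blue): { -2, -15/8, -59/32 | -29/16, -7/4, -3/2, -1, 0 } => -117/64
edge 9 of 15 (red): { -2, -15/8, -59/32 | -117/64, -29/16, -7/4, -3/2, -1, 0 } => -235/128
edge 10 of 15 (red): { -2, -15/8, -59/32 | -235/128, -117/64, -29/16, -7/4, -3/2, -1, 0 } => -471/256
edge 11 of 15 (red): { -2, -15/8, -59/32 | -471/256, -235/128, -117/64, -29/16, -7/4, -3/2, -1, 0 } => -943/512
edge 12 of 15 (blue): { -2, -15/8, -59/32, -943/512 | -471/256, -235/128, -117/64, -29/16, -7/4, -3/2, -1, 0 } => -1885/1024
edge 13 of 15 (blue): { -2, -15/8, -59/32, -943/512, -1885/1024 | -471/256, -235/128, -117/64, -29/16, -7/4, -3/2, -1, 0 } => -3769/2048
edge 14 of 15 (blue): { -2, -15/8, -59/32, -943/512, -1885/1024, -3769/2048 | -471/256, -235/128, -117/64, -29/16, -7/4, -3/2, -1, 0 } => -7537/4096
edge 15 of 15 (blue): { -2, -15/8, -59/32, -943/512, -1885/1024, -3769/2048, -7537/4096 | -471/256, -235/128, -117/64, -29/16, -7/4, -3/2, -1, 0 } => -15073/8192

-15073/8192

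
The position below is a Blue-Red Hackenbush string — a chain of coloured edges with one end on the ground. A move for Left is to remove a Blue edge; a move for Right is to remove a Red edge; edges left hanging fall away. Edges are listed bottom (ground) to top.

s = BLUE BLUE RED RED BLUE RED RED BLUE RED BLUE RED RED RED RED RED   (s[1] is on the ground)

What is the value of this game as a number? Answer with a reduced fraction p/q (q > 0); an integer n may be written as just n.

10561/8192

v_1 [B]  L=[0]  R=[∅]  so 1
v_2 [BB]  L=[0 1]  R=[∅]  so 2
v_3 [BBR]  L=[0 1]  R=[2]  so 3/2
v_4 [BBRR]  L=[0 1]  R=[3/2 2]  so 5/4
v_5 [BBRRB]  L=[0 1 5/4]  R=[3/2 2]  so 11/8
v_6 [BBRRBR]  L=[0 1 5/4]  R=[11/8 3/2 2]  so 21/16
v_7 [BBRRBRR]  L=[0 1 5/4]  R=[21/16 11/8 3/2 2]  so 41/32
v_8 [BBRRBRRB]  L=[0 1 5/4 41/32]  R=[21/16 11/8 3/2 2]  so 83/64
v_9 [BBRRBRRBR]  L=[0 1 5/4 41/32]  R=[83/64 21/16 11/8 3/2 2]  so 165/128
v_10 [BBRRBRRBRB]  L=[0 1 5/4 41/32 165/128]  R=[83/64 21/16 11/8 3/2 2]  so 331/256
v_11 [BBRRBRRBRBR]  L=[0 1 5/4 41/32 165/128]  R=[331/256 83/64 21/16 11/8 3/2 2]  so 661/512
v_12 [BBRRBRRBRBRR]  L=[0 1 5/4 41/32 165/128]  R=[661/512 331/256 83/64 21/16 11/8 3/2 2]  so 1321/1024
v_13 [BBRRBRRBRBRRR]  L=[0 1 5/4 41/32 165/128]  R=[1321/1024 661/512 331/256 83/64 21/16 11/8 3/2 2]  so 2641/2048
v_14 [BBRRBRRBRBRRRR]  L=[0 1 5/4 41/32 165/128]  R=[2641/2048 1321/1024 661/512 331/256 83/64 21/16 11/8 3/2 2]  so 5281/4096
v_15 [BBRRBRRBRBRRRRR]  L=[0 1 5/4 41/32 165/128]  R=[5281/4096 2641/2048 1321/1024 661/512 331/256 83/64 21/16 11/8 3/2 2]  so 10561/8192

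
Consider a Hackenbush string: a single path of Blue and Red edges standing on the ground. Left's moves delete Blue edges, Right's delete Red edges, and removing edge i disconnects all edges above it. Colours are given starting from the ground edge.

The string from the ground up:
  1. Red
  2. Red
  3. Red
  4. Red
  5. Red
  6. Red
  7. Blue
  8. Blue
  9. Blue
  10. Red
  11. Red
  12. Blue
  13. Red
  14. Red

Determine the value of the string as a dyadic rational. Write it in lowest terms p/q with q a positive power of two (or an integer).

-1335/256

R: Left { · }, Right { 0 } — simplest -1
RR: Left { · }, Right { -1, 0 } — simplest -2
RRR: Left { · }, Right { -2, -1, 0 } — simplest -3
RRRR: Left { · }, Right { -3, -2, -1, 0 } — simplest -4
RRRRR: Left { · }, Right { -4, -3, -2, -1, 0 } — simplest -5
RRRRRR: Left { · }, Right { -5, -4, -3, -2, -1, 0 } — simplest -6
RRRRRRB: Left { -6 }, Right { -5, -4, -3, -2, -1, 0 } — simplest -11/2
RRRRRRBB: Left { -6, -11/2 }, Right { -5, -4, -3, -2, -1, 0 } — simplest -21/4
RRRRRRBBB: Left { -6, -11/2, -21/4 }, Right { -5, -4, -3, -2, -1, 0 } — simplest -41/8
RRRRRRBBBR: Left { -6, -11/2, -21/4 }, Right { -41/8, -5, -4, -3, -2, -1, 0 } — simplest -83/16
RRRRRRBBBRR: Left { -6, -11/2, -21/4 }, Right { -83/16, -41/8, -5, -4, -3, -2, -1, 0 } — simplest -167/32
RRRRRRBBBRRB: Left { -6, -11/2, -21/4, -167/32 }, Right { -83/16, -41/8, -5, -4, -3, -2, -1, 0 } — simplest -333/64
RRRRRRBBBRRBR: Left { -6, -11/2, -21/4, -167/32 }, Right { -333/64, -83/16, -41/8, -5, -4, -3, -2, -1, 0 } — simplest -667/128
RRRRRRBBBRRBRR: Left { -6, -11/2, -21/4, -167/32 }, Right { -667/128, -333/64, -83/16, -41/8, -5, -4, -3, -2, -1, 0 } — simplest -1335/256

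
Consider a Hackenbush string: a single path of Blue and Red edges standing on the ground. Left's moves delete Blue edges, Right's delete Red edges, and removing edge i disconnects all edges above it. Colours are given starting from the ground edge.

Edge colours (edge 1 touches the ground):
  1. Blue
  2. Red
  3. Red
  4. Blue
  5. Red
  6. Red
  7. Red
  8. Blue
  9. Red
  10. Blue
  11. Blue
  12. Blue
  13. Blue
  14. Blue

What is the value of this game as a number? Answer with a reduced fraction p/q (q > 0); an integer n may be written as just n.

2239/8192

Build g(s[:k]) for k = 1..14, string s = Blue Red Red Blue Red Red Red Blue Red Blue Blue Blue Blue Blue.
step 1: add Blue to get B; options L={ 0 } R={  } = 1
step 2: add Red to get BR; options L={ 0 } R={ 1 } = 1/2
step 3: add Red to get BRR; options L={ 0 } R={ 1/2; 1 } = 1/4
step 4: add Blue to get BRRB; options L={ 0; 1/4 } R={ 1/2; 1 } = 3/8
step 5: add Red to get BRRBR; options L={ 0; 1/4 } R={ 3/8; 1/2; 1 } = 5/16
step 6: add Red to get BRRBRR; options L={ 0; 1/4 } R={ 5/16; 3/8; 1/2; 1 } = 9/32
step 7: add Red to get BRRBRRR; options L={ 0; 1/4 } R={ 9/32; 5/16; 3/8; 1/2; 1 } = 17/64
step 8: add Blue to get BRRBRRRB; options L={ 0; 1/4; 17/64 } R={ 9/32; 5/16; 3/8; 1/2; 1 } = 35/128
step 9: add Red to get BRRBRRRBR; options L={ 0; 1/4; 17/64 } R={ 35/128; 9/32; 5/16; 3/8; 1/2; 1 } = 69/256
step 10: add Blue to get BRRBRRRBRB; options L={ 0; 1/4; 17/64; 69/256 } R={ 35/128; 9/32; 5/16; 3/8; 1/2; 1 } = 139/512
step 11: add Blue to get BRRBRRRBRBB; options L={ 0; 1/4; 17/64; 69/256; 139/512 } R={ 35/128; 9/32; 5/16; 3/8; 1/2; 1 } = 279/1024
step 12: add Blue to get BRRBRRRBRBBB; options L={ 0; 1/4; 17/64; 69/256; 139/512; 279/1024 } R={ 35/128; 9/32; 5/16; 3/8; 1/2; 1 } = 559/2048
step 13: add Blue to get BRRBRRRBRBBBB; options L={ 0; 1/4; 17/64; 69/256; 139/512; 279/1024; 559/2048 } R={ 35/128; 9/32; 5/16; 3/8; 1/2; 1 } = 1119/4096
step 14: add Blue to get BRRBRRRBRBBBBB; options L={ 0; 1/4; 17/64; 69/256; 139/512; 279/1024; 559/2048; 1119/4096 } R={ 35/128; 9/32; 5/16; 3/8; 1/2; 1 } = 2239/8192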